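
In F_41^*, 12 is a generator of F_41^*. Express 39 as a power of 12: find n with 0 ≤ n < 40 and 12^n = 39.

Successive powers of 12 modulo 41:
  12^0=1  12^1=12  12^2=21  12^3=6  12^4=31  12^5=3
  12^6=36  12^7=22  12^8=18  12^9=11  12^10=9  12^11=26
  12^12=25  12^13=13  12^14=33  12^15=27  12^16=37  12^17=34
  12^18=39
So 12^18 ≡ 39 (mod 41), giving n = 18.

18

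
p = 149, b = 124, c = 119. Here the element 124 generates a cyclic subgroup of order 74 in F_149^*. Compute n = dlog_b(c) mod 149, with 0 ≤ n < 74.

55

Baby-step giant-step with m = ceil(sqrt(74)) = 9.
Baby table (124^j mod 149 for j=0..8):
  0:1  1:124  2:29  3:20  4:96  5:133  6:102  7:132
  8:127
Giant step factor: 124^(-9) ≡ 68 (mod 149).
Scan 119·68^i mod 149 for i = 0, 1, …:
  i=0: 119   i=1: 46   i=2: 148   i=3: 81
  i=4: 144   i=5: 107   i=6: 124
Match at i=6, j=1: n = 6·9 + 1 = 55.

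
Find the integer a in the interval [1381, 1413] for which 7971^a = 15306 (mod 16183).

1387

Compute 7971^1381 mod 16183 = 7032, then multiply by 7971 repeatedly:
  7971^1381=7032  7971^1382=10343  7971^1383=7851  7971^1384=660  7971^1385=1385
  7971^1386=3029  7971^1387=15306
Found 15306 at exponent 1387.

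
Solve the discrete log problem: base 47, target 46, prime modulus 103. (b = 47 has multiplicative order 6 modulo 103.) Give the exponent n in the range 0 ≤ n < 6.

2

Successive powers of 47 modulo 103:
  47^0=1  47^1=47  47^2=46
So 47^2 ≡ 46 (mod 103), giving n = 2.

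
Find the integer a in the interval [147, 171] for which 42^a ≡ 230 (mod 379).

167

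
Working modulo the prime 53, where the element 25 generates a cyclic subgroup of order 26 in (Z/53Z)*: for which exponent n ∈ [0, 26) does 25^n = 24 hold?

24

Successive powers of 25 modulo 53:
  25^0=1  25^1=25  25^2=42  25^3=43  25^4=15  25^5=4
  25^6=47  25^7=9  25^8=13  25^9=7  25^10=16  25^11=29
  25^12=36  25^13=52  25^14=28  25^15=11  25^16=10  25^17=38
  25^18=49  25^19=6  25^20=44  25^21=40  25^22=46  25^23=37
  25^24=24
So 25^24 ≡ 24 (mod 53), giving n = 24.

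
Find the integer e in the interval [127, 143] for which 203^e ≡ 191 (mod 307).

Compute 203^127 mod 307 = 172, then multiply by 203 repeatedly:
  203^127=172  203^128=225  203^129=239  203^130=11  203^131=84
  203^132=167  203^133=131  203^134=191
Found 191 at exponent 134.

134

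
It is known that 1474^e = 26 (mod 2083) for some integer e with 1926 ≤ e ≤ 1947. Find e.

1931

Compute 1474^1926 mod 2083 = 1764, then multiply by 1474 repeatedly:
  1474^1926=1764  1474^1927=552  1474^1928=1278  1474^1929=740  1474^1930=1351
  1474^1931=26
Found 26 at exponent 1931.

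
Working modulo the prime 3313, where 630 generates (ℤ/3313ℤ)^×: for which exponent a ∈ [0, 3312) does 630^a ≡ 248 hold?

Baby-step giant-step with m = ceil(sqrt(3312)) = 58.
Baby table (630^j mod 3313 for j=0..57):
  0:1  1:630  2:2653  3:1638  4:1597  5:2271  6:2827  7:1929
  8:2712  9:2365  10:2413  11:2836  12:973  13:85  14:542  15:221
  16:84  17:3225  18:881  19:1759  20:1628  21:1923  22:2245  23:3012
  24:2524  25:3193  26:599  27:3001  28:2220  29:514  30:2459  31:1999
  32:430  33:2547  34:1118  35:1984  36:919  37:2508  38:3052  39:1220
  40:3297  41:3172  42:621  43:296  44:952  45:107  46:1150  47:2266
  48:2990  49:1916  50:1148  51:1006  52:997  53:1953  54:1267  55:3090
  56:1969  57:1408
Giant step factor: 630^(-58) ≡ 3050 (mod 3313).
Scan 248·3050^i mod 3313 for i = 0, 1, …:
  i=0: 248   i=1: 1036   i=2: 2511   i=3: 2207
  i=4: 2647   i=5: 2882   i=6: 711   i=7: 1848
  i=8: 987   i=9: 2146     …   i=49: 2362
  i=50: 1638
Match at i=50, j=3: a = 50·58 + 3 = 2903.

2903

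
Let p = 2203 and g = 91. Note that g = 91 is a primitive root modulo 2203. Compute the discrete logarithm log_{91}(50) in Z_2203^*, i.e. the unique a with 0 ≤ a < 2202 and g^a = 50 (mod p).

Baby-step giant-step with m = ceil(sqrt(2202)) = 47.
Baby table (91^j mod 2203 for j=0..46):
  0:1  1:91  2:1672  3:145  4:2180  5:110  6:1198  7:1071
  8:529  9:1876  10:1085  11:1803  12:1051  13:912  14:1481  15:388
  16:60  17:1054  18:1185  19:2091  20:823  21:2194  22:1384  23:373
  24:898  25:207  26:1213  27:233  28:1376  29:1848  30:740  31:1250
  32:1397  33:1556  34:604  35:2092  36:914  37:1663  38:1529  39:350
  40:1008  41:1405  42:81  43:762  44:1049  45:730  46:340
Giant step factor: 91^(-47) ≡ 562 (mod 2203).
Scan 50·562^i mod 2203 for i = 0, 1, …:
  i=0: 50   i=1: 1664   i=2: 1096   i=3: 1315
  i=4: 1025   i=5: 1067   i=6: 438   i=7: 1623
  i=8: 84   i=9: 945     …   i=36: 645
  i=37: 1198
Match at i=37, j=6: a = 37·47 + 6 = 1745.

1745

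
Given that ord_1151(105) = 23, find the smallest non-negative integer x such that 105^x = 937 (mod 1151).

9

Successive powers of 105 modulo 1151:
  105^0=1  105^1=105  105^2=666  105^3=870  105^4=421  105^5=467
  105^6=693  105^7=252  105^8=1138  105^9=937
So 105^9 ≡ 937 (mod 1151), giving x = 9.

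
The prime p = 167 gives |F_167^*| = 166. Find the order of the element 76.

The order of 76 must divide p − 1 = 166 = 2 · 83.
Divisors: 1, 2, 83, 166.
Check each in increasing order: 76^1 ≡ 76;  76^2 ≡ 98;  76^83 ≡ 1.
Smallest exponent giving 1 is 83.

83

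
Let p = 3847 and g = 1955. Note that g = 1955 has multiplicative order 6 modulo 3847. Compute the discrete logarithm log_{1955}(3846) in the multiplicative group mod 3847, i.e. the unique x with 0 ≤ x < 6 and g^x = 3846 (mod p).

Successive powers of 1955 modulo 3847:
  1955^0=1  1955^1=1955  1955^2=1954  1955^3=3846
So 1955^3 ≡ 3846 (mod 3847), giving x = 3.

3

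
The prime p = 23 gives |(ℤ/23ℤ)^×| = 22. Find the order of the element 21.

22

The order of 21 must divide p − 1 = 22 = 2 · 11.
Divisors: 1, 2, 11, 22.
Check each in increasing order: 21^1 ≡ 21;  21^2 ≡ 4;  21^11 ≡ 22;  21^22 ≡ 1.
Smallest exponent giving 1 is 22.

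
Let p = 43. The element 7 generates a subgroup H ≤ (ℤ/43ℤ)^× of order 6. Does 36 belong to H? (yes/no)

36 ∈ ⟨7⟩ iff 36^6 ≡ 1 (mod 43), since |⟨7⟩| = 6.
36^6 mod 43 = 1.
Since 1 = 1, 36 lies in the subgroup.

yes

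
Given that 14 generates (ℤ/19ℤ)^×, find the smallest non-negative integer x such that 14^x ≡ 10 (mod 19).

Successive powers of 14 modulo 19:
  14^0=1  14^1=14  14^2=6  14^3=8  14^4=17  14^5=10
So 14^5 ≡ 10 (mod 19), giving x = 5.

5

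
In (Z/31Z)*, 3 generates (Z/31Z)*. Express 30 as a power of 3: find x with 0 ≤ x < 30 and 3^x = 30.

Successive powers of 3 modulo 31:
  3^0=1  3^1=3  3^2=9  3^3=27  3^4=19  3^5=26
  3^6=16  3^7=17  3^8=20  3^9=29  3^10=25  3^11=13
  3^12=8  3^13=24  3^14=10  3^15=30
So 3^15 ≡ 30 (mod 31), giving x = 15.

15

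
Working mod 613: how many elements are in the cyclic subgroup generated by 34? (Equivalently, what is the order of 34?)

612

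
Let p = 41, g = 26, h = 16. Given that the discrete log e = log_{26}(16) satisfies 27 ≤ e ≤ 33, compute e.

32

Compute 26^27 mod 41 = 34, then multiply by 26 repeatedly:
  26^27=34  26^28=23  26^29=24  26^30=9  26^31=29
  26^32=16
Found 16 at exponent 32.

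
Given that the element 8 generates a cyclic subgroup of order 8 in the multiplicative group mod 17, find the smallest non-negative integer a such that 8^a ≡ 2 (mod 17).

3

Successive powers of 8 modulo 17:
  8^0=1  8^1=8  8^2=13  8^3=2
So 8^3 ≡ 2 (mod 17), giving a = 3.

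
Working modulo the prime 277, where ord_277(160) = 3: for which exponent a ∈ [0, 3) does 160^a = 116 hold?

Successive powers of 160 modulo 277:
  160^0=1  160^1=160  160^2=116
So 160^2 ≡ 116 (mod 277), giving a = 2.

2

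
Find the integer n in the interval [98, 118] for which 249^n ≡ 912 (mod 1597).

98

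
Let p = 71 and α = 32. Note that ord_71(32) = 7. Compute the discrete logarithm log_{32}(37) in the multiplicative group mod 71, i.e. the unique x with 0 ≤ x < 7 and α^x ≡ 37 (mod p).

3

Successive powers of 32 modulo 71:
  32^0=1  32^1=32  32^2=30  32^3=37
So 32^3 ≡ 37 (mod 71), giving x = 3.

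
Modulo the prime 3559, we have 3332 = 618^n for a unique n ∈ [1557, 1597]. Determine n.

Compute 618^1557 mod 3559 = 2276, then multiply by 618 repeatedly:
  618^1557=2276  618^1558=763  618^1559=1746  618^1560=651  618^1561=151
  618^1562=784  618^1563=488  618^1564=2628  618^1565=1200  618^1566=1328
  618^1567=2134  618^1568=1982  618^1569=580  618^1570=2540  618^1571=201
  618^1572=3212  618^1573=2653  618^1574=2414  618^1575=631  618^1576=2027
  618^1577=3477  618^1578=2709  618^1579=1432  618^1580=2344  618^1581=79
  618^1582=2555  618^1583=2353  618^1584=2082  618^1585=1877  618^1586=3311
  618^1587=3332
Found 3332 at exponent 1587.

1587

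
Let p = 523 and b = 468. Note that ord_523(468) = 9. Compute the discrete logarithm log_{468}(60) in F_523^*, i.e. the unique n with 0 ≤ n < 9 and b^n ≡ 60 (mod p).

6

Successive powers of 468 modulo 523:
  468^0=1  468^1=468  468^2=410  468^3=462  468^4=217  468^5=94
  468^6=60
So 468^6 ≡ 60 (mod 523), giving n = 6.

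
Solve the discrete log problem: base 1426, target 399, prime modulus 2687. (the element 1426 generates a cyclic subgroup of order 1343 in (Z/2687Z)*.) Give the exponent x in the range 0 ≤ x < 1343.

248

Baby-step giant-step with m = ceil(sqrt(1343)) = 37.
Baby table (1426^j mod 2687 for j=0..36):
  0:1  1:1426  2:2104  3:1612  4:1327  5:654  6:215  7:272
  8:944  9:2644  10:483  11:886  12:546  13:2053  14:1435  15:1503
  16:1739  17:2400  18:1849  19:727  20:2207  21:705  22:392  23:96
  24:2546  25:459  26:1593  27:1103  28:983  29:1831  30:1929  31:1953
  32:1246  33:689  34:1759  35:1363  36:937
Giant step factor: 1426^(-37) ≡ 1219 (mod 2687).
Scan 399·1219^i mod 2687 for i = 0, 1, …:
  i=0: 399   i=1: 34   i=2: 1141   i=3: 1700
  i=4: 623   i=5: 1703   i=6: 1593
Match at i=6, j=26: x = 6·37 + 26 = 248.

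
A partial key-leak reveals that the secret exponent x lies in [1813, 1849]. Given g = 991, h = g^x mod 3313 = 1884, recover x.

1822

Compute 991^1813 mod 3313 = 284, then multiply by 991 repeatedly:
  991^1813=284  991^1814=3152  991^1815=2786  991^1816=1197  991^1817=173
  991^1818=2480  991^1819=2747  991^1820=2304  991^1821=607  991^1822=1884
Found 1884 at exponent 1822.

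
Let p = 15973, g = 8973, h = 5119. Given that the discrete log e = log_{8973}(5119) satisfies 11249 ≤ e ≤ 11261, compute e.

Compute 8973^11249 mod 15973 = 1313, then multiply by 8973 repeatedly:
  8973^11249=1313  8973^11250=9448  8973^11251=8193  8973^11252=8043  8973^11253=3825
  8973^11254=11721  8973^11255=6301  8973^11256=10426  8973^11257=14610  8973^11258=5119
Found 5119 at exponent 11258.

11258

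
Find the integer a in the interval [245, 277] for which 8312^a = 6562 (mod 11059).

Compute 8312^245 mod 11059 = 9596, then multiply by 8312 repeatedly:
  8312^245=9596  8312^246=4444  8312^247=1468  8312^248=3939  8312^249=6328
  8312^250=1732  8312^251=8625  8312^252=6562
Found 6562 at exponent 252.

252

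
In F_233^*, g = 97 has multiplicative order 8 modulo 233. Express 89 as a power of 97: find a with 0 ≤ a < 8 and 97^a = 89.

2

Successive powers of 97 modulo 233:
  97^0=1  97^1=97  97^2=89
So 97^2 ≡ 89 (mod 233), giving a = 2.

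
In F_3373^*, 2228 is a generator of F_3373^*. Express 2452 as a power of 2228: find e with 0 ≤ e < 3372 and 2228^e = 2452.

Baby-step giant-step with m = ceil(sqrt(3372)) = 59.
Baby table (2228^j mod 3373 for j=0..58):
  0:1  1:2228  2:2301  3:3041  4:2364  5:1739  6:2288  7:1061
  8:2808  9:2682  10:1913  11:2065  12:48  13:2381  14:2512  15:929
  16:2163  17:2520  18:1888  19:333  20:3237  21:562  22:753  23:1303
  24:2304  25:2979  26:2521  27:743  28:2634  29:2905  30:2926  31:2492
  32:218  33:3365  34:2414  35:1830  36:2656  37:1326  38:2953  39:1934
  40:1631  41:1147  42:2155  43:1561  44:345  45:2989  46:1190  47:142
  48:2687  49:2934  50:78  51:1761  52:709  53:1088  54:2250  55:722
  56:3068  57:1806  58:3152
Giant step factor: 2228^(-59) ≡ 2072 (mod 3373).
Scan 2452·2072^i mod 3373 for i = 0, 1, …:
  i=0: 2452   i=1: 806   i=2: 397   i=3: 2945
  i=4: 283   i=5: 2847   i=6: 2980   i=7: 1970
  i=8: 510   i=9: 971     …   i=19: 1334
  i=20: 1561
Match at i=20, j=43: e = 20·59 + 43 = 1223.

1223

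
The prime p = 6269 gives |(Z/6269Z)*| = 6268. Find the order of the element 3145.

1567

The order of 3145 must divide p − 1 = 6268 = 2^2 · 1567.
Divisors: 1, 2, 4, 1567, 3134, 6268.
Check each in increasing order: 3145^1 ≡ 3145;  3145^2 ≡ 4812;  3145^4 ≡ 3927;  3145^1567 ≡ 1.
Smallest exponent giving 1 is 1567.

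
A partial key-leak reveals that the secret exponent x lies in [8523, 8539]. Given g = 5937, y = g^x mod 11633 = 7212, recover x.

Compute 5937^8523 mod 11633 = 9926, then multiply by 5937 repeatedly:
  5937^8523=9926  5937^8524=9517  5937^8525=948  5937^8526=9537  5937^8527=3358
  5937^8528=9117  5937^8529=10913  5937^8530=6304  5937^8531=3487  5937^8532=7212
Found 7212 at exponent 8532.

8532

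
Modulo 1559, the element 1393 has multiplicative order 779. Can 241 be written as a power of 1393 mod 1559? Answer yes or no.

241 ∈ ⟨1393⟩ iff 241^779 ≡ 1 (mod 1559), since |⟨1393⟩| = 779.
241^779 mod 1559 = 1.
Since 1 = 1, 241 lies in the subgroup.

yes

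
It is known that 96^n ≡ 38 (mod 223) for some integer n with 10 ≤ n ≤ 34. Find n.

10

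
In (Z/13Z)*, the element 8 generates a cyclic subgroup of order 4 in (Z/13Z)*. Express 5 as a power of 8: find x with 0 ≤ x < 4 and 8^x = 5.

3

Successive powers of 8 modulo 13:
  8^0=1  8^1=8  8^2=12  8^3=5
So 8^3 ≡ 5 (mod 13), giving x = 3.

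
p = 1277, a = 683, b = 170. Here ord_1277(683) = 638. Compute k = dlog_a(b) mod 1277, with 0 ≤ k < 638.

Baby-step giant-step with m = ceil(sqrt(638)) = 26.
Baby table (683^j mod 1277 for j=0..25):
  0:1  1:683  2:384  3:487  4:601  5:566  6:924  7:254
  8:1087  9:484  10:1106  11:691  12:740  13:1005  14:666  15:266
  16:344  17:1261  18:565  19:241  20:1147  21:600  22:1160  23:540
  24:1044  25:486
Giant step factor: 683^(-26) ≡ 109 (mod 1277).
Scan 170·109^i mod 1277 for i = 0, 1, …:
  i=0: 170   i=1: 652   i=2: 833   i=3: 130
  i=4: 123   i=5: 637   i=6: 475   i=7: 695
  i=8: 412   i=9: 213     …   i=15: 182
  i=16: 683
Match at i=16, j=1: k = 16·26 + 1 = 417.

417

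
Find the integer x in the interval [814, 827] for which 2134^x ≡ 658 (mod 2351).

Compute 2134^814 mod 2351 = 263, then multiply by 2134 repeatedly:
  2134^814=263  2134^815=1704  2134^816=1690  2134^817=26  2134^818=1411
  2134^819=1794  2134^820=968  2134^821=1534  2134^822=964  2134^823=51
  2134^824=688  2134^825=1168  2134^826=452  2134^827=658
Found 658 at exponent 827.

827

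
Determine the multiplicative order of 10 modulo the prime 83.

41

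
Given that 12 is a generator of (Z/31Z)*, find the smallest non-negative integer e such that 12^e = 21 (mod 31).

11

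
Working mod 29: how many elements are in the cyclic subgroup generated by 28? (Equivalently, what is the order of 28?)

2

The order of 28 must divide p − 1 = 28 = 2^2 · 7.
Divisors: 1, 2, 4, 7, 14, 28.
Check each in increasing order: 28^1 ≡ 28;  28^2 ≡ 1.
Smallest exponent giving 1 is 2.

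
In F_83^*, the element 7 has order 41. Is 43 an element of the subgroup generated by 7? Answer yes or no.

43 ∈ ⟨7⟩ iff 43^41 ≡ 1 (mod 83), since |⟨7⟩| = 41.
43^41 mod 83 = 82.
Since 82 ≠ 1, 43 does not lie in the subgroup.

no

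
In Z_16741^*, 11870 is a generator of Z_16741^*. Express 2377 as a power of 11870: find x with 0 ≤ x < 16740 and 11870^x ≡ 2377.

6033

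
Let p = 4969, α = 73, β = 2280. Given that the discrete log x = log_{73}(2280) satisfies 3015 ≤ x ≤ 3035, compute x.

3017

Compute 73^3015 mod 4969 = 3319, then multiply by 73 repeatedly:
  73^3015=3319  73^3016=3775  73^3017=2280
Found 2280 at exponent 3017.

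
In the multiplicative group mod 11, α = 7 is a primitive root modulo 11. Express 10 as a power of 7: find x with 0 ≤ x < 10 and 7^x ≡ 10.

Successive powers of 7 modulo 11:
  7^0=1  7^1=7  7^2=5  7^3=2  7^4=3  7^5=10
So 7^5 ≡ 10 (mod 11), giving x = 5.

5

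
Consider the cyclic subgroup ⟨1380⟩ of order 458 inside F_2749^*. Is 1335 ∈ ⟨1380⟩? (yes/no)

yes

1335 ∈ ⟨1380⟩ iff 1335^458 ≡ 1 (mod 2749), since |⟨1380⟩| = 458.
1335^458 mod 2749 = 1.
Since 1 = 1, 1335 lies in the subgroup.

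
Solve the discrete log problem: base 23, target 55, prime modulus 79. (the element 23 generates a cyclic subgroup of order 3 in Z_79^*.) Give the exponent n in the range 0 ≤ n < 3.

2

Successive powers of 23 modulo 79:
  23^0=1  23^1=23  23^2=55
So 23^2 ≡ 55 (mod 79), giving n = 2.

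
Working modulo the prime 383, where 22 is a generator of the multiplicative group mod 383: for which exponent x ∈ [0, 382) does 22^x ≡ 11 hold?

143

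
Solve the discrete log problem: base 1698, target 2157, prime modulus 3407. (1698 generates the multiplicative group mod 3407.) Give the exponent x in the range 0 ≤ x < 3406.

517

Baby-step giant-step with m = ceil(sqrt(3406)) = 59.
Baby table (1698^j mod 3407 for j=0..58):
  0:1  1:1698  2:882  3:1963  4:1128  5:610  6:52  7:3121
  8:1573  9:3273  10:737  11:1057  12:2704  13:2163  14:28  15:3253
  16:847  17:452  18:921  19:45  20:1456  21:2213  22:3160  23:3062
  24:194  25:2340  26:758  27:2645  28:784  29:2502  30:3274  31:2435
  32:1939  33:1260  34:3291  35:638  36:3305  37:561  38:2025  39:787
  40:782  41:2513  42:1510  43:1916  44:3090  45:40  46:3187  47:1210
  48:159  49:829  50:551  51:2080  52:2188  53:1594  54:1454  55:2224
  56:1396  57:2543  58:1345
Giant step factor: 1698^(-59) ≡ 2972 (mod 3407).
Scan 2157·2972^i mod 3407 for i = 0, 1, …:
  i=0: 2157   i=1: 2037   i=2: 3132   i=3: 380
  i=4: 1643   i=5: 765   i=6: 1111   i=7: 509
  i=8: 40
Match at i=8, j=45: x = 8·59 + 45 = 517.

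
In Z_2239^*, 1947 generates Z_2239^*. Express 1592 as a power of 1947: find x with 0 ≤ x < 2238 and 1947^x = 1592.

Baby-step giant-step with m = ceil(sqrt(2238)) = 48.
Baby table (1947^j mod 2239 for j=0..47):
  0:1  1:1947  2:182  3:592  4:1778  5:272  6:1180  7:246
  8:2055  9:2231  10:97  11:783  12:1981  13:1449  14:63  15:1755
  16:271  17:1472  18:64  19:1463  20:453  21:2064  22:1842  23:1735
  24:1633  25:71  26:1658  27:1727  28:1730  29:854  30:1400  31:937
  32:1793  33:370  34:1671  35:170  36:1857  37:1833  38:2124  39:2234
  40:1460  41:1329  42:1518  43:66  44:879  45:817  46:1009  47:920
Giant step factor: 1947^(-48) ≡ 56 (mod 2239).
Scan 1592·56^i mod 2239 for i = 0, 1, …:
  i=0: 1592   i=1: 1831   i=2: 1781   i=3: 1220
  i=4: 1150   i=5: 1708   i=6: 1610   i=7: 600
  i=8: 15   i=9: 840     …   i=43: 601
  i=44: 71
Match at i=44, j=25: x = 44·48 + 25 = 2137.

2137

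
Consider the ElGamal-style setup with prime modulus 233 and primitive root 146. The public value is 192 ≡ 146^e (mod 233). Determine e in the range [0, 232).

121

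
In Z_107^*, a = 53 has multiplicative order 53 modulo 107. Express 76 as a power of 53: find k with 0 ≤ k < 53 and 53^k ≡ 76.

26

Successive powers of 53 modulo 107:
  53^0=1  53^1=53  53^2=27  53^3=40  53^4=87  53^5=10
  53^6=102  53^7=56  53^8=79  53^9=14  53^10=100  53^11=57
  53^12=25  53^13=41  53^14=33  53^15=37  53^16=35  53^17=36
  53^18=89  53^19=9  53^20=49  53^21=29  53^22=39  53^23=34
  53^24=90  53^25=62  53^26=76
So 53^26 ≡ 76 (mod 107), giving k = 26.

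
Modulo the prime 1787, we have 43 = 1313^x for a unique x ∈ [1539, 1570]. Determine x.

1549

Compute 1313^1539 mod 1787 = 1138, then multiply by 1313 repeatedly:
  1313^1539=1138  1313^1540=262  1313^1541=902  1313^1542=1332  1313^1543=1230
  1313^1544=1329  1313^1545=865  1313^1546=1000  1313^1547=1342  1313^1548=64
  1313^1549=43
Found 43 at exponent 1549.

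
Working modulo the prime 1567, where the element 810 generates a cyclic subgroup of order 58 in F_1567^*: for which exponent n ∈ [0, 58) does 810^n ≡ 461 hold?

19

Baby-step giant-step with m = ceil(sqrt(58)) = 8.
Baby table (810^j mod 1567 for j=0..7):
  0:1  1:810  2:1094  3:785  4:1215  5:74  6:394  7:1039
Giant step factor: 810^(-8) ≡ 240 (mod 1567).
Scan 461·240^i mod 1567 for i = 0, 1, …:
  i=0: 461   i=1: 950   i=2: 785
Match at i=2, j=3: n = 2·8 + 3 = 19.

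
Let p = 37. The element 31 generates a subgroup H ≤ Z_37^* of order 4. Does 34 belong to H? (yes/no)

34 ∈ ⟨31⟩ iff 34^4 ≡ 1 (mod 37), since |⟨31⟩| = 4.
34^4 mod 37 = 7.
Since 7 ≠ 1, 34 does not lie in the subgroup.

no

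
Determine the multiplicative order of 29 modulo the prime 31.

10

The order of 29 must divide p − 1 = 30 = 2 · 3 · 5.
Divisors: 1, 2, 3, 5, 6, 10, 15, 30.
Check each in increasing order: 29^1 ≡ 29;  29^2 ≡ 4;  29^3 ≡ 23;  29^5 ≡ 30;  29^6 ≡ 2;  29^10 ≡ 1.
Smallest exponent giving 1 is 10.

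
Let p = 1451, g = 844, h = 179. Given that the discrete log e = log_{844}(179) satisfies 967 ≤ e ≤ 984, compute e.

975

Compute 844^967 mod 1451 = 679, then multiply by 844 repeatedly:
  844^967=679  844^968=1382  844^969=1255  844^970=1441  844^971=266
  844^972=1050  844^973=1090  844^974=26  844^975=179
Found 179 at exponent 975.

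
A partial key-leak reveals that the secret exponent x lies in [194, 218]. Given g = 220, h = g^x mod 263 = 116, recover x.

197

Compute 220^194 mod 263 = 70, then multiply by 220 repeatedly:
  220^194=70  220^195=146  220^196=34  220^197=116
Found 116 at exponent 197.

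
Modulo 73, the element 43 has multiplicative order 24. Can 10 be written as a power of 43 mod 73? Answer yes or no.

yes

10 ∈ ⟨43⟩ iff 10^24 ≡ 1 (mod 73), since |⟨43⟩| = 24.
10^24 mod 73 = 1.
Since 1 = 1, 10 lies in the subgroup.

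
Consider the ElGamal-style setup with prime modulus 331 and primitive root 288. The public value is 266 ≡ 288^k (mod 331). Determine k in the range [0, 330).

108

Baby-step giant-step with m = ceil(sqrt(330)) = 19.
Baby table (288^j mod 331 for j=0..18):
  0:1  1:288  2:194  3:264  4:233  5:242  6:186  7:277
  8:5  9:116  10:308  11:327  12:172  13:217  14:268  15:61
  16:25  17:249  18:216
Giant step factor: 288^(-19) ≡ 182 (mod 331).
Scan 266·182^i mod 331 for i = 0, 1, …:
  i=0: 266   i=1: 86   i=2: 95   i=3: 78
  i=4: 294   i=5: 217
Match at i=5, j=13: k = 5·19 + 13 = 108.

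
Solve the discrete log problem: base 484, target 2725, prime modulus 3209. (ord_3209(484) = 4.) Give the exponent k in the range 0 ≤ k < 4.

Successive powers of 484 modulo 3209:
  484^0=1  484^1=484  484^2=3208  484^3=2725
So 484^3 ≡ 2725 (mod 3209), giving k = 3.

3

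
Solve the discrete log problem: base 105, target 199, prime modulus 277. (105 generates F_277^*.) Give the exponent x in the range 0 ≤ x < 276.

Baby-step giant-step with m = ceil(sqrt(276)) = 17.
Baby table (105^j mod 277 for j=0..16):
  0:1  1:105  2:222  3:42  4:255  5:183  6:102  7:184
  8:207  9:129  10:249  11:107  12:155  13:209  14:62  15:139
  16:191
Giant step factor: 105^(-17) ≡ 5 (mod 277).
Scan 199·5^i mod 277 for i = 0, 1, …:
  i=0: 199   i=1: 164   i=2: 266   i=3: 222
Match at i=3, j=2: x = 3·17 + 2 = 53.

53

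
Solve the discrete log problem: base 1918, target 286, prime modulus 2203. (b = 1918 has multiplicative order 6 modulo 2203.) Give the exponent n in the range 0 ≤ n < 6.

Successive powers of 1918 modulo 2203:
  1918^0=1  1918^1=1918  1918^2=1917  1918^3=2202  1918^4=285  1918^5=286
So 1918^5 ≡ 286 (mod 2203), giving n = 5.

5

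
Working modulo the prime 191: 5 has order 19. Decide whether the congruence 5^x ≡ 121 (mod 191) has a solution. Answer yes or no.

⟨5⟩ has order 19; its elements mod 191 are {1, 5, 6, 25, 30, 32, 36, 52, 69, 107, 121, 125, 136, 150, 153, 154, 160, 177, 180}.
121 is in this set.

yes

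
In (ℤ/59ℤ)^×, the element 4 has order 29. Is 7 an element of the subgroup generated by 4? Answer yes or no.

7 ∈ ⟨4⟩ iff 7^29 ≡ 1 (mod 59), since |⟨4⟩| = 29.
7^29 mod 59 = 1.
Since 1 = 1, 7 lies in the subgroup.

yes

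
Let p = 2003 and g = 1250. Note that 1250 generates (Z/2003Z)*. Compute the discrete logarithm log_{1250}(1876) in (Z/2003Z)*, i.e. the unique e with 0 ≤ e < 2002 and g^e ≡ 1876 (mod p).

Baby-step giant-step with m = ceil(sqrt(2002)) = 45.
Baby table (1250^j mod 2003 for j=0..44):
  0:1  1:1250  2:160  3:1703  4:1564  5:72  6:1868  7:1505
  8:433  9:440  10:1178  11:295  12:198  13:1131  14:1635  15:690
  16:1210  17:235  18:1312  19:1546  20:1608  21:991  22:896  23:323
  24:1147  25:1605  26:1247  27:416  28:1223  29:461  30:1389  31:1652
  32:1910  33:1927  34:1144  35:1861  36:767  37:1316  38:537  39:245
  40:1794  41:1143  42:611  43:607  44:1616
Giant step factor: 1250^(-45) ≡ 864 (mod 2003).
Scan 1876·864^i mod 2003 for i = 0, 1, …:
  i=0: 1876   i=1: 437   i=2: 1004   i=3: 157
  i=4: 1447   i=5: 336   i=6: 1872   i=7: 987
  i=8: 1493   i=9: 20     …   i=15: 1929
  i=16: 160
Match at i=16, j=2: e = 16·45 + 2 = 722.

722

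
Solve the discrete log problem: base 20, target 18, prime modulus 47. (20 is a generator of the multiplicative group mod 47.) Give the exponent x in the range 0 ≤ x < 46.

14

Baby-step giant-step with m = ceil(sqrt(46)) = 7.
Baby table (20^j mod 47 for j=0..6):
  0:1  1:20  2:24  3:10  4:12  5:5  6:6
Giant step factor: 20^(-7) ≡ 38 (mod 47).
Scan 18·38^i mod 47 for i = 0, 1, …:
  i=0: 18   i=1: 26   i=2: 1
Match at i=2, j=0: x = 2·7 + 0 = 14.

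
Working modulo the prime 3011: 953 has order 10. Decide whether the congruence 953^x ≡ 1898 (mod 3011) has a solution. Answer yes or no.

⟨953⟩ has order 10; its elements mod 3011 are {1, 817, 953, 1113, 1248, 1763, 1898, 2058, 2194, 3010}.
1898 is in this set.

yes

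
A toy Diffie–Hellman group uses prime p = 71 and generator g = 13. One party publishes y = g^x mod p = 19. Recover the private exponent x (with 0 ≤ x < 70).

4

Successive powers of 13 modulo 71:
  13^0=1  13^1=13  13^2=27  13^3=67  13^4=19
So 13^4 ≡ 19 (mod 71), giving x = 4.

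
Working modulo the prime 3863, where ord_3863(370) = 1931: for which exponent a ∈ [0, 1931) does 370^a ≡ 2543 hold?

Baby-step giant-step with m = ceil(sqrt(1931)) = 44.
Baby table (370^j mod 3863 for j=0..43):
  0:1  1:370  2:1695  3:1344  4:2816  5:2773  6:2315  7:2827
  8:2980  9:1645  10:2159  11:3052  12:1244  13:583  14:3245  15:3120
  16:3226  17:3816  18:1925  19:1458  20:2503  21:2853  22:1011  23:3222
  24:2336  25:2871  26:3808  27:2828  28:3350  29:3340  30:3503  31:2005
  32:154  33:2898  34:2209  35:2237  36:1008  37:2112  38:1114  39:2702
  40:3086  41:2235  42:268  43:2585
Giant step factor: 370^(-44) ≡ 3085 (mod 3863).
Scan 2543·3085^i mod 3863 for i = 0, 1, …:
  i=0: 2543   i=1: 3265   i=2: 1684   i=3: 3268
  i=4: 3213   i=5: 3510   i=6: 361   i=7: 1141
  i=8: 792   i=9: 1904     …   i=29: 478
  i=30: 2827
Match at i=30, j=7: a = 30·44 + 7 = 1327.

1327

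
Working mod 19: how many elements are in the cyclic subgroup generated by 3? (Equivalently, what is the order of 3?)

18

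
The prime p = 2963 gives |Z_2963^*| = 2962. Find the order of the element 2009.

The order of 2009 must divide p − 1 = 2962 = 2 · 1481.
Divisors: 1, 2, 1481, 2962.
Check each in increasing order: 2009^1 ≡ 2009;  2009^2 ≡ 475;  2009^1481 ≡ 2962;  2009^2962 ≡ 1.
Smallest exponent giving 1 is 2962.

2962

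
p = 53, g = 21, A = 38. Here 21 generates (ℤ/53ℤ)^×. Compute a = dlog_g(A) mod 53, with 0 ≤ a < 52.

18

Successive powers of 21 modulo 53:
  21^0=1  21^1=21  21^2=17  21^3=39  21^4=24  21^5=27
  21^6=37  21^7=35  21^8=46  21^9=12  21^10=40  21^11=45
  21^12=44  21^13=23  21^14=6  21^15=20  21^16=49  21^17=22
  21^18=38
So 21^18 ≡ 38 (mod 53), giving a = 18.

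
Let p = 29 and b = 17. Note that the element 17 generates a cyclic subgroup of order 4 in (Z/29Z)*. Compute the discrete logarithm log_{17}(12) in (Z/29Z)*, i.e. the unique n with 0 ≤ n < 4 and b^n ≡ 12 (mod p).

3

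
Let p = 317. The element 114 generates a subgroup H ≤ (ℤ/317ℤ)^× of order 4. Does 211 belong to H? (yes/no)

211 ∈ ⟨114⟩ iff 211^4 ≡ 1 (mod 317), since |⟨114⟩| = 4.
211^4 mod 317 = 227.
Since 227 ≠ 1, 211 does not lie in the subgroup.

no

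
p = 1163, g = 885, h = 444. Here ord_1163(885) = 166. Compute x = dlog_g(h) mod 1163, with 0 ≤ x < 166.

40

Baby-step giant-step with m = ceil(sqrt(166)) = 13.
Baby table (885^j mod 1163 for j=0..12):
  0:1  1:885  2:526  3:310  4:1045  5:240  6:734  7:636
  8:1131  9:755  10:613  11:547  12:287
Giant step factor: 885^(-13) ≡ 1052 (mod 1163).
Scan 444·1052^i mod 1163 for i = 0, 1, …:
  i=0: 444   i=1: 725   i=2: 935   i=3: 885
Match at i=3, j=1: x = 3·13 + 1 = 40.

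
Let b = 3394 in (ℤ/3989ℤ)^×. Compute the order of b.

1994

The order of 3394 must divide p − 1 = 3988 = 2^2 · 997.
Divisors: 1, 2, 4, 997, 1994, 3988.
Check each in increasing order: 3394^1 ≡ 3394;  3394^2 ≡ 2993;  3394^4 ≡ 2744;  3394^997 ≡ 3988;  3394^1994 ≡ 1.
Smallest exponent giving 1 is 1994.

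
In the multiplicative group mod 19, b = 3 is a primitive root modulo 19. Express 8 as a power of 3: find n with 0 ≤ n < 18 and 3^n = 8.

3

Successive powers of 3 modulo 19:
  3^0=1  3^1=3  3^2=9  3^3=8
So 3^3 ≡ 8 (mod 19), giving n = 3.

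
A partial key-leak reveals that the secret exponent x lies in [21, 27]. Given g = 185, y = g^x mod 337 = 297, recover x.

21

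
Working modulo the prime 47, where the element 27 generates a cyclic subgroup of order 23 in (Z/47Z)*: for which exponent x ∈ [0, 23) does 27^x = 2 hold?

Successive powers of 27 modulo 47:
  27^0=1  27^1=27  27^2=24  27^3=37  27^4=12  27^5=42
  27^6=6  27^7=21  27^8=3  27^9=34  27^10=25  27^11=17
  27^12=36  27^13=32  27^14=18  27^15=16  27^16=9  27^17=8
  27^18=28  27^19=4  27^20=14  27^21=2
So 27^21 ≡ 2 (mod 47), giving x = 21.

21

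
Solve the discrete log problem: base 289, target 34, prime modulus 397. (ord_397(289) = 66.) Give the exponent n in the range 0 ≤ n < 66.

Baby-step giant-step with m = ceil(sqrt(66)) = 9.
Baby table (289^j mod 397 for j=0..8):
  0:1  1:289  2:151  3:366  4:172  5:83  6:167  7:226
  8:206
Giant step factor: 289^(-9) ≡ 124 (mod 397).
Scan 34·124^i mod 397 for i = 0, 1, …:
  i=0: 34   i=1: 246   i=2: 332   i=3: 277
  i=4: 206
Match at i=4, j=8: n = 4·9 + 8 = 44.

44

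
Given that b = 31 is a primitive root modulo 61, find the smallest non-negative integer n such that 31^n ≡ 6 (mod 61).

53

Baby-step giant-step with m = ceil(sqrt(60)) = 8.
Baby table (31^j mod 61 for j=0..7):
  0:1  1:31  2:46  3:23  4:42  5:21  6:41  7:51
Giant step factor: 31^(-8) ≡ 12 (mod 61).
Scan 6·12^i mod 61 for i = 0, 1, …:
  i=0: 6   i=1: 11   i=2: 10   i=3: 59
  i=4: 37   i=5: 17   i=6: 21
Match at i=6, j=5: n = 6·8 + 5 = 53.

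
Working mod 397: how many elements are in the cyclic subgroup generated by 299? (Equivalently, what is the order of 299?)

The order of 299 must divide p − 1 = 396 = 2^2 · 3^2 · 11.
Divisors: 1, 2, 3, 4, 6, 9, 11, 12, 18, 22, 33, 36, 44, 66, 99, 132, 198, 396.
Check each in increasing order: 299^1 ≡ 299;  299^2 ≡ 76;  299^3 ≡ 95;  299^4 ≡ 218;  299^6 ≡ 291;  299^9 ≡ 252;  299^11 ≡ 96;  299^12 ≡ 120;  299^18 ≡ 381;  299^22 ≡ 85;  299^33 ≡ 220;  299^36 ≡ 256;  299^44 ≡ 79;  299^66 ≡ 363;  299^99 ≡ 63;  299^132 ≡ 362;  299^198 ≡ 396;  299^396 ≡ 1.
Smallest exponent giving 1 is 396.

396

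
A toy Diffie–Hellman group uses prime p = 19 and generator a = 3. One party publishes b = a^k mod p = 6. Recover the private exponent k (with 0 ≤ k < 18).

8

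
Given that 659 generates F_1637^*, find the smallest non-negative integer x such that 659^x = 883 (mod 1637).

1183

Baby-step giant-step with m = ceil(sqrt(1636)) = 41.
Baby table (659^j mod 1637 for j=0..40):
  0:1  1:659  2:476  3:1017  4:670  5:1177  6:1342  7:398
  8:362  9:1193  10:427  11:1466  12:264  13:454  14:1252  15:20
  16:84  17:1335  18:696  19:304  20:622  21:648  22:1412  23:692
  24:942  25:355  26:1491  27:369  28:895  29:485  30:400  31:43
  32:508  33:824  34:1169  35:981  36:1501  37:411  38:744  39:833
  40:552
Giant step factor: 659^(-41) ≡ 837 (mod 1637).
Scan 883·837^i mod 1637 for i = 0, 1, …:
  i=0: 883   i=1: 784   i=2: 1408   i=3: 1493
  i=4: 610   i=5: 1463   i=6: 55   i=7: 199
  i=8: 1226   i=9: 1400     …   i=27: 230
  i=28: 981
Match at i=28, j=35: x = 28·41 + 35 = 1183.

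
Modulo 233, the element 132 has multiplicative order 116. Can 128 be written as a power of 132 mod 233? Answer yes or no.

yes

128 ∈ ⟨132⟩ iff 128^116 ≡ 1 (mod 233), since |⟨132⟩| = 116.
128^116 mod 233 = 1.
Since 1 = 1, 128 lies in the subgroup.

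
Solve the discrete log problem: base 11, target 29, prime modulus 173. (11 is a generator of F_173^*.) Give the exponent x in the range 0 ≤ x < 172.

Baby-step giant-step with m = ceil(sqrt(172)) = 14.
Baby table (11^j mod 173 for j=0..13):
  0:1  1:11  2:121  3:120  4:109  5:161  6:41  7:105
  8:117  9:76  10:144  11:27  12:124  13:153
Giant step factor: 11^(-14) ≡ 92 (mod 173).
Scan 29·92^i mod 173 for i = 0, 1, …:
  i=0: 29   i=1: 73   i=2: 142   i=3: 89
  i=4: 57   i=5: 54   i=6: 124
Match at i=6, j=12: x = 6·14 + 12 = 96.

96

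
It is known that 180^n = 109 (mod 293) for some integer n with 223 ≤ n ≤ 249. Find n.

236

Compute 180^223 mod 293 = 116, then multiply by 180 repeatedly:
  180^223=116  180^224=77  180^225=89  180^226=198  180^227=187
  180^228=258  180^229=146  180^230=203  180^231=208  180^232=229
  180^233=200  180^234=254  180^235=12  180^236=109
Found 109 at exponent 236.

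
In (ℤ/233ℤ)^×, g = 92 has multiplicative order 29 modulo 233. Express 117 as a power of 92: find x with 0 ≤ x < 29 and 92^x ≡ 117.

26

Successive powers of 92 modulo 233:
  92^0=1  92^1=92  92^2=76  92^3=2  92^4=184  92^5=152
  92^6=4  92^7=135  92^8=71  92^9=8  92^10=37  92^11=142
  92^12=16  92^13=74  92^14=51  92^15=32  92^16=148  92^17=102
  92^18=64  92^19=63  92^20=204  92^21=128  92^22=126  92^23=175
  92^24=23  92^25=19  92^26=117
So 92^26 ≡ 117 (mod 233), giving x = 26.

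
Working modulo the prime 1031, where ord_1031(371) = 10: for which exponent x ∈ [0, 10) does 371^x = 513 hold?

7

Successive powers of 371 modulo 1031:
  371^0=1  371^1=371  371^2=518  371^3=412  371^4=264  371^5=1030
  371^6=660  371^7=513
So 371^7 ≡ 513 (mod 1031), giving x = 7.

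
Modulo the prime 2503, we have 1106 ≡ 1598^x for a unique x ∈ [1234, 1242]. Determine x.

1235

Compute 1598^1234 mod 2503 = 433, then multiply by 1598 repeatedly:
  1598^1234=433  1598^1235=1106
Found 1106 at exponent 1235.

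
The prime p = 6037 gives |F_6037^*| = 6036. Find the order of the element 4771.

3018

The order of 4771 must divide p − 1 = 6036 = 2^2 · 3 · 503.
Divisors: 1, 2, 3, 4, 6, 12, 503, 1006, 1509, 2012, 3018, 6036.
Check each in increasing order: 4771^1 ≡ 4771;  4771^2 ≡ 2951;  4771^3 ≡ 937;  4771^4 ≡ 3047;  4771^6 ≡ 2604;  4771^12 ≡ 1265;  4771^503 ≡ 5528;  4771^1006 ≡ 5527;  4771^1509 ≡ 6036;  4771^2012 ≡ 509;  4771^3018 ≡ 1.
Smallest exponent giving 1 is 3018.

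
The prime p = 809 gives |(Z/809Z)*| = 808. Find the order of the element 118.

808

The order of 118 must divide p − 1 = 808 = 2^3 · 101.
Divisors: 1, 2, 4, 8, 101, 202, 404, 808.
Check each in increasing order: 118^1 ≡ 118;  118^2 ≡ 171;  118^4 ≡ 117;  118^8 ≡ 745;  118^101 ≡ 765;  118^202 ≡ 318;  118^404 ≡ 808;  118^808 ≡ 1.
Smallest exponent giving 1 is 808.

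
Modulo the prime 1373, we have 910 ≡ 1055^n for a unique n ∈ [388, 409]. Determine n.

Compute 1055^388 mod 1373 = 1345, then multiply by 1055 repeatedly:
  1055^388=1345  1055^389=666  1055^390=1027  1055^391=188  1055^392=628
  1055^393=754  1055^394=503  1055^395=687  1055^396=1214  1055^397=1134
  1055^398=487  1055^399=283  1055^400=624  1055^401=653  1055^402=1042
  1055^403=910
Found 910 at exponent 403.

403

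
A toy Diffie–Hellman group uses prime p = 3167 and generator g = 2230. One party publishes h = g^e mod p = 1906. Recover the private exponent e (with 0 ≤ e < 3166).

Baby-step giant-step with m = ceil(sqrt(3166)) = 57.
Baby table (2230^j mod 3167 for j=0..56):
  0:1  1:2230  2:710  3:2967  4:547  5:515  6:1996  7:1445
  8:1511  9:3009  10:2364  11:1832  12:3097  13:2250  14:972  15:1332
  16:2881  17:1954  18:2795  19:194  20:1908  21:1559  22:2371  23:1607
  24:1733  25:850  26:1634  27:1770  28:1018  29:2568  30:704  31:2255
  32:2621  33:1715  34:1881  35:1522  36:2203  37:673  38:2799  39:2780
  40:1581  41:759  42:1392  43:500  44:216  45:296  46:1344  47:1138
  48:973  49:395  50:424  51:1754  52:175  53:709  54:737  55:3004
  56:715
Giant step factor: 2230^(-57) ≡ 2284 (mod 3167).
Scan 1906·2284^i mod 3167 for i = 0, 1, …:
  i=0: 1906   i=1: 1846   i=2: 987   i=3: 2571
  i=4: 546   i=5: 2433   i=6: 2054   i=7: 1009
  i=8: 2147   i=9: 1232     …   i=31: 2410
  i=32: 194
Match at i=32, j=19: e = 32·57 + 19 = 1843.

1843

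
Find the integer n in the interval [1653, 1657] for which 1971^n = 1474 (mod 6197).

1653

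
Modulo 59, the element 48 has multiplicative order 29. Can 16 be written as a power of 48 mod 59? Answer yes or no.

16 ∈ ⟨48⟩ iff 16^29 ≡ 1 (mod 59), since |⟨48⟩| = 29.
16^29 mod 59 = 1.
Since 1 = 1, 16 lies in the subgroup.

yes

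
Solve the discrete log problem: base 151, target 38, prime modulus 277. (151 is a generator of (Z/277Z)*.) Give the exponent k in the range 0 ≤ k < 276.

Baby-step giant-step with m = ceil(sqrt(276)) = 17.
Baby table (151^j mod 277 for j=0..16):
  0:1  1:151  2:87  3:118  4:90  5:17  6:74  7:94
  8:67  9:145  10:12  11:150  12:213  13:31  14:249  15:204
  16:57
Giant step factor: 151^(-17) ≡ 97 (mod 277).
Scan 38·97^i mod 277 for i = 0, 1, …:
  i=0: 38   i=1: 85   i=2: 212   i=3: 66
  i=4: 31
Match at i=4, j=13: k = 4·17 + 13 = 81.

81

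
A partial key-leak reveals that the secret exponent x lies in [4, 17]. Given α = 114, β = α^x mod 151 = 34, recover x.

8

Compute 114^4 mod 151 = 100, then multiply by 114 repeatedly:
  114^4=100  114^5=75  114^6=94  114^7=146  114^8=34
Found 34 at exponent 8.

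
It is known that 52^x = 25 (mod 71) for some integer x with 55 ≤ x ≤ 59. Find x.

Compute 52^55 mod 71 = 51, then multiply by 52 repeatedly:
  52^55=51  52^56=25
Found 25 at exponent 56.

56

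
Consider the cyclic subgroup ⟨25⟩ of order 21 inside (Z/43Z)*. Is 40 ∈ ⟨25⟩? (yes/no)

yes

⟨25⟩ has order 21; its elements mod 43 are {1, 4, 6, 9, 10, 11, 13, 14, 15, 16, 17, 21, 23, 24, 25, 31, 35, 36, 38, 40, 41}.
40 is in this set.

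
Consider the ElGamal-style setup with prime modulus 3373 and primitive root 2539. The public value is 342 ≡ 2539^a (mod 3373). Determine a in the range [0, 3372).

Baby-step giant-step with m = ceil(sqrt(3372)) = 59.
Baby table (2539^j mod 3373 for j=0..58):
  0:1  1:2539  2:718  3:1582  4:2828  5:2548  6:3331  7:1298
  8:201  9:1016  10:2652  11:920  12:1764  13:2825  14:1677  15:1177
  16:3298  17:1836  18:118  19:2778  20:399  21:1161  22:3150  23:467
  24:1790  25:1379  26:107  27:1833  28:2620  29:624  30:2399  31:2796
  32:2252  33:593  34:1269  35:776  36:432  37:623  38:3233  39:2078
  40:670  41:1138  42:2094  43:818  44:2507  45:422  46:2217  47:2799
  48:3123  49:2747  50:2642  51:2514  52:1330  53:497  54:381  55:2681
  56:345  57:2348  58:1481
Giant step factor: 2539^(-59) ≡ 769 (mod 3373).
Scan 342·769^i mod 3373 for i = 0, 1, …:
  i=0: 342   i=1: 3277   i=2: 382   i=3: 307
  i=4: 3346   i=5: 2848   i=6: 1035   i=7: 3260
  i=8: 801   i=9: 2083     …   i=50: 2735
  i=51: 1836
Match at i=51, j=17: a = 51·59 + 17 = 3026.

3026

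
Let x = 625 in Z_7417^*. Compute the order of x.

1854

The order of 625 must divide p − 1 = 7416 = 2^3 · 3^2 · 103.
Divisors: 1, 2, 3, 4, 6, 8, 9, 12, 18, 24, 36, 72, 103, 206, 309, 412, 618, 824, 927, 1236, 1854, 2472, 3708, 7416.
Check each in increasing order: 625^1 ≡ 625;  625^2 ≡ 4941;  625^3 ≡ 2653;  625^4 ≡ 4134;  625^6 ≡ 7093;  625^8 ≡ 1188;  625^9 ≡ 800;  625^12 ≡ 1138;  625^18 ≡ 2138;  625^24 ≡ 4486;  625^36 ≡ 2172;  625^72 ≡ 372;  625^103 ≡ 7200;  625^206 ≡ 2587;  625^309 ≡ 2313;  625^412 ≡ 2435;  625^618 ≡ 2312;  625^824 ≡ 3042;  625^927 ≡ 7416;  625^1236 ≡ 5104;  625^1854 ≡ 1.
Smallest exponent giving 1 is 1854.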